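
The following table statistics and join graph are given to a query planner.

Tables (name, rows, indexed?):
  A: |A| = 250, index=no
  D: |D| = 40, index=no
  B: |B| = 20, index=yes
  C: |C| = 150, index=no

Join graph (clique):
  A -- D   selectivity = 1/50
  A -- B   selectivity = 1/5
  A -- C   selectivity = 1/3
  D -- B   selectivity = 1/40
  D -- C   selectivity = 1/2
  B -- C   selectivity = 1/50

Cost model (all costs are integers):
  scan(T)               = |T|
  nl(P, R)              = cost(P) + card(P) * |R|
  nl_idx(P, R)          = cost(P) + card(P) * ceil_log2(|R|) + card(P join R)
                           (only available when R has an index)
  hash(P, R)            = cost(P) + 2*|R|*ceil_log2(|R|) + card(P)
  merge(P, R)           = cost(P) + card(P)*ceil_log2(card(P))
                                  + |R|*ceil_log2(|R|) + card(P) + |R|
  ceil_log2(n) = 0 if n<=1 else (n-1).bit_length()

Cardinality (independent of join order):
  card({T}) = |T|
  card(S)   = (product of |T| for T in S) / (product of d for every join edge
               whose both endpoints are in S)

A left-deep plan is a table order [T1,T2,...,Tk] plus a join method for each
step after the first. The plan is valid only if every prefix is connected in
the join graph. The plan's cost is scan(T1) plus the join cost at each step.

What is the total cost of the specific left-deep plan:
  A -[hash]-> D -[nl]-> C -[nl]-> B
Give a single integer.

130980

step 1: scan A: cost=250, card=250
step 2: join D via hash
    card(P join D) = 250*40/(50) = 200
    cost = 250 + 2*40*6 + 250 = 980
step 3: join C via nl
    card(P join C) = 200*150/(3*2) = 5000
    cost = 980 + 200*150 = 30980
step 4: join B via nl
    card(P join B) = 5000*20/(5*40*50) = 10
    cost = 30980 + 5000*20 = 130980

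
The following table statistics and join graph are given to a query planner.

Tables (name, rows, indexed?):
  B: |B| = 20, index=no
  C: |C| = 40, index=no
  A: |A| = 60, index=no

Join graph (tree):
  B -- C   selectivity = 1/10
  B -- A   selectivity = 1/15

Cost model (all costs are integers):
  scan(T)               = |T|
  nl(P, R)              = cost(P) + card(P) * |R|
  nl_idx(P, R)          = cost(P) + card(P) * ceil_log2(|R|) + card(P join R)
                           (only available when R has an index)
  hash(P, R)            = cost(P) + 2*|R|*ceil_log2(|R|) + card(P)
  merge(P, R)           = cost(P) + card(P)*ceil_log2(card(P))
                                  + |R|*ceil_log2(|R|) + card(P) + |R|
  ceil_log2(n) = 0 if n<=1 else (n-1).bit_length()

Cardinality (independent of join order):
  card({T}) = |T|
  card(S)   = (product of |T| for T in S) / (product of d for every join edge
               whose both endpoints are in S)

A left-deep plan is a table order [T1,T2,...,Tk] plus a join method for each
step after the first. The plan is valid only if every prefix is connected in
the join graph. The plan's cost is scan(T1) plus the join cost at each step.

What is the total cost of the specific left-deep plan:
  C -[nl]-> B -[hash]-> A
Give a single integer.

1640

step 1: scan C: cost=40, card=40
step 2: join B via nl
    card(P join B) = 40*20/(10) = 80
    cost = 40 + 40*20 = 840
step 3: join A via hash
    card(P join A) = 80*60/(15) = 320
    cost = 840 + 2*60*6 + 80 = 1640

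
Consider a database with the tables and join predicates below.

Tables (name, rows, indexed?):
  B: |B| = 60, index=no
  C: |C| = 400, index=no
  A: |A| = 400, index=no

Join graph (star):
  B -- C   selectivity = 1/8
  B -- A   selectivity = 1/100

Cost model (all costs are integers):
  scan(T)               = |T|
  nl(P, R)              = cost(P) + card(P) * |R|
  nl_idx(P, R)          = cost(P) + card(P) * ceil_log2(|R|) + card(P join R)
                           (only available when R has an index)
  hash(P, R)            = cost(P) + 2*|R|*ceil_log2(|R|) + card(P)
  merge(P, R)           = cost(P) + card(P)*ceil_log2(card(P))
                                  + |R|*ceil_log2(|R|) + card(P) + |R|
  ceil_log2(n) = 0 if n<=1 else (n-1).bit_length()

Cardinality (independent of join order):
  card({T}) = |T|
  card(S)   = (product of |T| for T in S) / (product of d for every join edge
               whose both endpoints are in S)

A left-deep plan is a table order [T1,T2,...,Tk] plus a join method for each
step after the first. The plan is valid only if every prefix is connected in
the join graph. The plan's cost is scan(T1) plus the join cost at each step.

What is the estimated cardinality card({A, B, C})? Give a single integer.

Tables in S: A(400), B(60), C(400)
Edges inside S: B-C(d=8), B-A(d=100)
numerator = 400 * 60 * 400 = 9600000
denominator = 8 * 100 = 800
card(S) = 9600000 / 800 = 12000

12000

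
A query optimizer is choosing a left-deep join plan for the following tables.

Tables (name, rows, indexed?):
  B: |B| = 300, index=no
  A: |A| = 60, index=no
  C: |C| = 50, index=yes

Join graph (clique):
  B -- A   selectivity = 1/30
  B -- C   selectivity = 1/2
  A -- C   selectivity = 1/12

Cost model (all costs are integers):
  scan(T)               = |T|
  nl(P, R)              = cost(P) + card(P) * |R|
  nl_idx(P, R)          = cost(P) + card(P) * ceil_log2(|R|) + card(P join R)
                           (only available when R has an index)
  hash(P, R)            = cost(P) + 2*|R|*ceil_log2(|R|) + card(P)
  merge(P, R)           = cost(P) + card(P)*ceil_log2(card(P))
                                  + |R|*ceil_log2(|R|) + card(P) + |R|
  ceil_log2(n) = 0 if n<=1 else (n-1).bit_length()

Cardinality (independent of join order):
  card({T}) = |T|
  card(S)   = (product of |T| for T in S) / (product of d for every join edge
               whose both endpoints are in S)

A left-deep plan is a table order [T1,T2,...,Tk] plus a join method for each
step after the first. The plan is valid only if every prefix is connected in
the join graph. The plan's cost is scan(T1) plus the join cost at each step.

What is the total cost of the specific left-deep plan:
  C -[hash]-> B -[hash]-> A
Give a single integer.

step 1: scan C: cost=50, card=50
step 2: join B via hash
    card(P join B) = 50*300/(2) = 7500
    cost = 50 + 2*300*9 + 50 = 5500
step 3: join A via hash
    card(P join A) = 7500*60/(30*12) = 1250
    cost = 5500 + 2*60*6 + 7500 = 13720

13720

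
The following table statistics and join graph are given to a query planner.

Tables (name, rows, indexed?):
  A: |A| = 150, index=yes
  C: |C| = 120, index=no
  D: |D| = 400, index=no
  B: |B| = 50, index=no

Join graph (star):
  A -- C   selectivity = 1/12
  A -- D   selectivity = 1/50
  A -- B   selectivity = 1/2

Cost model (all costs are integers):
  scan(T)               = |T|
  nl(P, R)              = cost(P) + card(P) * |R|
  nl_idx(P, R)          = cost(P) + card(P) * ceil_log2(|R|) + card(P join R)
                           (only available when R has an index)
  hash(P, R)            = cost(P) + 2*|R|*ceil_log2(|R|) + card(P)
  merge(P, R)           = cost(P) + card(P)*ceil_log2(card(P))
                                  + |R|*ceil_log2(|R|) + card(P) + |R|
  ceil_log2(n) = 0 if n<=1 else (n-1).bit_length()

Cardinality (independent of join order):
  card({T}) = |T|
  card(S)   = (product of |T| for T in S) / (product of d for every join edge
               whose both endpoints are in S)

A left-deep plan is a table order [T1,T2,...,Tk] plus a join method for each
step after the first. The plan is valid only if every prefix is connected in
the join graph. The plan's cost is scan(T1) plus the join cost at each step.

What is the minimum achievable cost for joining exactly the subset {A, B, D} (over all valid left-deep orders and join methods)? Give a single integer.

Selinger DP over subsets of {A,B,D}:
  {A}: scan cost=150, card=150
  {D}: scan cost=400, card=400
  {B}: scan cost=50, card=50
  {AD}: card=1200; try (A,hash)→3200, (A,nl_idx)→4800, (D,merge)→5500, (A,merge)→5750, (D,hash)→7500, (D,nl)→60150 …(+1); best=3200 via (A,hash)
  {AB}: card=3750; try (B,hash)→900, (A,merge)→1750, (B,merge)→1850, (A,hash)→2500, (A,nl_idx)→4200, (A,nl)→7550 …(+1); best=900 via (B,hash)
  {ABD}: card=30000; try (B,hash)→5000, (D,hash)→11850, (B,merge)→17950, (D,merge)→53650, (B,nl)→63200, (D,nl)→1500900; best=5000 via (B,hash)

5000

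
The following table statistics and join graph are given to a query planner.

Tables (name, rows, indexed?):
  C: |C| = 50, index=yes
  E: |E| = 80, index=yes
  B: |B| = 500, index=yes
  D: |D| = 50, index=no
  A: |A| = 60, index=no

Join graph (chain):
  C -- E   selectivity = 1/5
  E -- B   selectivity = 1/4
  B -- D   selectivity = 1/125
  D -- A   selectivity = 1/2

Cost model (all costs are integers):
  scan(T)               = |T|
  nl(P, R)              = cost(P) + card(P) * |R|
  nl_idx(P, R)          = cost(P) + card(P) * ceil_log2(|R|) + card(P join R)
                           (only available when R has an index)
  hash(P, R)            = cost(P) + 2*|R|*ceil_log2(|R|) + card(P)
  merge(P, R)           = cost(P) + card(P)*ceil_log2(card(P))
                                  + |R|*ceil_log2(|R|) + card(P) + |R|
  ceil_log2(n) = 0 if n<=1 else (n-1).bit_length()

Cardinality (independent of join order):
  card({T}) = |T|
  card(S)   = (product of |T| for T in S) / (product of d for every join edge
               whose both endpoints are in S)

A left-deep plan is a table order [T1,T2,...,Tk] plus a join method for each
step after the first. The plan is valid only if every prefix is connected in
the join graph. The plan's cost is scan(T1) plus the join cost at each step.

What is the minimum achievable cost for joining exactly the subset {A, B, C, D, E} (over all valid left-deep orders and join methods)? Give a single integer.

Selinger DP over subsets of {A,B,C,D,E}:
  {C}: scan cost=50, card=50
  {E}: scan cost=80, card=80
  {B}: scan cost=500, card=500
  {D}: scan cost=50, card=50
  {A}: scan cost=60, card=60
  {CE}: card=800; try (C,hash)→760, (E,merge)→1040, (C,merge)→1070, (E,nl_idx)→1200, (E,hash)→1220, (C,nl_idx)→1360 …(+2); best=760 via (C,hash)
  {BE}: card=10000; try (E,hash)→2120, (B,merge)→5720, (E,merge)→6140, (B,hash)→9160, (B,nl_idx)→10800, (E,nl_idx)→14000 …(+2); best=2120 via (E,hash)
  {BD}: card=200; try (B,nl_idx)→700, (D,hash)→1600, (B,merge)→5400, (D,merge)→5850, (B,hash)→9100, (B,nl)→25050 …(+1); best=700 via (B,nl_idx)
  {AD}: card=1500; try (D,hash)→720, (A,hash)→820, (A,merge)→820, (D,merge)→830, (A,nl)→3050, (D,nl)→3060; best=720 via (D,hash)
  {BCE}: card=100000; try (B,hash)→10560, (C,hash)→12720, (B,merge)→14560, (B,nl_idx)→107960, (C,merge)→152470, (C,nl_idx)→162120 …(+2); best=10560 via (B,hash)
  {BDE}: card=4000; try (E,hash)→2020, (E,merge)→3140, (E,nl_idx)→6100, (D,hash)→12720, (E,nl)→16700, (D,merge)→152470 …(+1); best=2020 via (E,hash)
  {ABD}: card=6000; try (A,hash)→1620, (A,merge)→2920, (B,hash)→11220, (A,nl)→12700, (B,nl_idx)→20220, (B,merge)→23720 …(+1); best=1620 via (A,hash)
  {BCDE}: card=40000; try (C,hash)→6620, (C,merge)→54370, (C,nl_idx)→66020, (D,hash)→111160, (C,nl)→202020, (D,merge)→1810910 …(+1); best=6620 via (C,hash)
  {ABDE}: card=120000; try (A,hash)→6740, (E,hash)→8740, (A,merge)→54440, (E,merge)→86260, (E,nl_idx)→163620, (A,nl)→242020 …(+1); best=6740 via (A,hash)
  {ABCDE}: card=1200000; try (A,hash)→47340, (C,hash)→127340, (A,merge)→687040, (C,nl_idx)→1926740, (C,merge)→2167090, (A,nl)→2406620 …(+1); best=47340 via (A,hash)

47340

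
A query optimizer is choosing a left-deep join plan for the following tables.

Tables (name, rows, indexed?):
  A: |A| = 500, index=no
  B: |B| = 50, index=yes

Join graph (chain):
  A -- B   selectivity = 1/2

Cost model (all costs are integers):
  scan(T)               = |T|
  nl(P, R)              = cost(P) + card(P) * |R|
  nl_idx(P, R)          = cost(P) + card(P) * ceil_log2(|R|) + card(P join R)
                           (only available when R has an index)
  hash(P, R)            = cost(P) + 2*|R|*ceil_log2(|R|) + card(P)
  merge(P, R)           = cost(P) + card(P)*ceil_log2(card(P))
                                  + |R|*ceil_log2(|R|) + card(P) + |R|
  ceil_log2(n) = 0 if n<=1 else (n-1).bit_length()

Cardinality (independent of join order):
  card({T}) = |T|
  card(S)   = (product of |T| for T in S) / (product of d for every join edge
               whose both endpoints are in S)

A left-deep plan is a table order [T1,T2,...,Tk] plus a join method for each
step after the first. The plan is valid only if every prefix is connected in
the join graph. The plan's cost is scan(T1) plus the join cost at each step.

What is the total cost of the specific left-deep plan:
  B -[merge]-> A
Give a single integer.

step 1: scan B: cost=50, card=50
step 2: join A via merge
    card(P join A) = 50*500/(2) = 12500
    cost = 50 + 50*6 + 500*9 + 50 + 500 = 5400

5400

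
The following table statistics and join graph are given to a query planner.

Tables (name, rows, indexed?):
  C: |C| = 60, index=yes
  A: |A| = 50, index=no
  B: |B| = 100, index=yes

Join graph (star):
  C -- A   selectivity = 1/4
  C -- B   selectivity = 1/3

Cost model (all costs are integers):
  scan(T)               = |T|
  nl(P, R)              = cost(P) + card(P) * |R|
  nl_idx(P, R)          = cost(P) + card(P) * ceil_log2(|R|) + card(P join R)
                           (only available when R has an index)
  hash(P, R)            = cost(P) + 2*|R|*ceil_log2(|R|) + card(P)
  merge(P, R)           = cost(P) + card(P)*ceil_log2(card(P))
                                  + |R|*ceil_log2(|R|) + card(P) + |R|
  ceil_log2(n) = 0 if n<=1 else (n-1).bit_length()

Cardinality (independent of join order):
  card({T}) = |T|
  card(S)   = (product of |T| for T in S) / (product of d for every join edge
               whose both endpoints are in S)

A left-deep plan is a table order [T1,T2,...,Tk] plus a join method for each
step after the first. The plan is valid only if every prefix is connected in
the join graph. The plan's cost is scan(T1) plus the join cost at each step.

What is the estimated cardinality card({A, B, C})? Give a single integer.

Tables in S: A(50), B(100), C(60)
Edges inside S: C-A(d=4), C-B(d=3)
numerator = 50 * 100 * 60 = 300000
denominator = 4 * 3 = 12
card(S) = 300000 / 12 = 25000

25000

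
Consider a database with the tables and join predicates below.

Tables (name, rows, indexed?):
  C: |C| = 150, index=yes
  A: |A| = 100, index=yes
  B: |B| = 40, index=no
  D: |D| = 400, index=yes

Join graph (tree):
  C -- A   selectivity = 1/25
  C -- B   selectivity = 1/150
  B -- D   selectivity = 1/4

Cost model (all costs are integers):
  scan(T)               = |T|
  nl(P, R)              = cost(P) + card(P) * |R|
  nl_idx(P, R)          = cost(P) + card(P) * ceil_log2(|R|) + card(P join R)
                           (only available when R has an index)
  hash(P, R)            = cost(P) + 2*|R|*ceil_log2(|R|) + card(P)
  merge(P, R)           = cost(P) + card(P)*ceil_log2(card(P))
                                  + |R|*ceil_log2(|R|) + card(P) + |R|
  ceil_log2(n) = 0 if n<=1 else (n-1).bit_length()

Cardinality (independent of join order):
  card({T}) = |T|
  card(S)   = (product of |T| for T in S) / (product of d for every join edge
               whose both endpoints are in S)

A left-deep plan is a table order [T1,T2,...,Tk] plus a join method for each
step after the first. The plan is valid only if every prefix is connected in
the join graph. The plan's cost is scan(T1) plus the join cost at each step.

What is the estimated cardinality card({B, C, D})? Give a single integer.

Tables in S: B(40), C(150), D(400)
Edges inside S: C-B(d=150), B-D(d=4)
numerator = 40 * 150 * 400 = 2400000
denominator = 150 * 4 = 600
card(S) = 2400000 / 600 = 4000

4000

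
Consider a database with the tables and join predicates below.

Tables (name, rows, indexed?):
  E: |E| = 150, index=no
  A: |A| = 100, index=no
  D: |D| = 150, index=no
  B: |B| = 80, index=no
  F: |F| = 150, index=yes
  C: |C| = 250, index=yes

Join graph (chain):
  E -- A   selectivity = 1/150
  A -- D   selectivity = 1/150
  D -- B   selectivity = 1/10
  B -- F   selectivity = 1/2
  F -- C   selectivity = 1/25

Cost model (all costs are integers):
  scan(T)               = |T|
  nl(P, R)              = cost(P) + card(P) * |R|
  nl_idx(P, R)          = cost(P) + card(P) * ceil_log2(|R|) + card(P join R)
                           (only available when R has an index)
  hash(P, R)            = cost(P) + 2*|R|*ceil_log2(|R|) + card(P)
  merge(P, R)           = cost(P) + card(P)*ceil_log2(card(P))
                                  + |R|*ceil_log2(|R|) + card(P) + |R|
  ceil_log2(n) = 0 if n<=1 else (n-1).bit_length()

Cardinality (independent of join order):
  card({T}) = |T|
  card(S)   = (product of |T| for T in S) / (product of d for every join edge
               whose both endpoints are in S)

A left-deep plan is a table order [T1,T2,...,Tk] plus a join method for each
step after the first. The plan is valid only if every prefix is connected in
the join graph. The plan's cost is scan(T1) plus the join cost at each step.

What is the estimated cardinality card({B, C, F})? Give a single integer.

60000

Tables in S: B(80), C(250), F(150)
Edges inside S: B-F(d=2), F-C(d=25)
numerator = 80 * 250 * 150 = 3000000
denominator = 2 * 25 = 50
card(S) = 3000000 / 50 = 60000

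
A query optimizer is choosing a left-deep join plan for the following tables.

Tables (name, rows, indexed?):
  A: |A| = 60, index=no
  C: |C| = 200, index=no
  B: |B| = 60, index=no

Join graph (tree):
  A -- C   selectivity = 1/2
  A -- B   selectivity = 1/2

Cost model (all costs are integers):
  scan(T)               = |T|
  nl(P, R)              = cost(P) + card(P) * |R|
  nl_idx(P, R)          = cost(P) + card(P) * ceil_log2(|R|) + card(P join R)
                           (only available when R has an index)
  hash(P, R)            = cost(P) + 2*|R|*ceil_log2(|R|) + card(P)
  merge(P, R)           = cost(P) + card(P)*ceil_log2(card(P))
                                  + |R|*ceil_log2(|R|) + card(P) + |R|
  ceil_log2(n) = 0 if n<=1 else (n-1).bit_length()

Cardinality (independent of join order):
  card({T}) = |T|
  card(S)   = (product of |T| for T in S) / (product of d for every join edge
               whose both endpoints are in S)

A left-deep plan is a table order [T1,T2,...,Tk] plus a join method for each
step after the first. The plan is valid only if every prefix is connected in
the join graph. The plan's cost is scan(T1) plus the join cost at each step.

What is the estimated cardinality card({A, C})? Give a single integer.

6000

Tables in S: A(60), C(200)
Edges inside S: A-C(d=2)
numerator = 60 * 200 = 12000
denominator = 2 = 2
card(S) = 12000 / 2 = 6000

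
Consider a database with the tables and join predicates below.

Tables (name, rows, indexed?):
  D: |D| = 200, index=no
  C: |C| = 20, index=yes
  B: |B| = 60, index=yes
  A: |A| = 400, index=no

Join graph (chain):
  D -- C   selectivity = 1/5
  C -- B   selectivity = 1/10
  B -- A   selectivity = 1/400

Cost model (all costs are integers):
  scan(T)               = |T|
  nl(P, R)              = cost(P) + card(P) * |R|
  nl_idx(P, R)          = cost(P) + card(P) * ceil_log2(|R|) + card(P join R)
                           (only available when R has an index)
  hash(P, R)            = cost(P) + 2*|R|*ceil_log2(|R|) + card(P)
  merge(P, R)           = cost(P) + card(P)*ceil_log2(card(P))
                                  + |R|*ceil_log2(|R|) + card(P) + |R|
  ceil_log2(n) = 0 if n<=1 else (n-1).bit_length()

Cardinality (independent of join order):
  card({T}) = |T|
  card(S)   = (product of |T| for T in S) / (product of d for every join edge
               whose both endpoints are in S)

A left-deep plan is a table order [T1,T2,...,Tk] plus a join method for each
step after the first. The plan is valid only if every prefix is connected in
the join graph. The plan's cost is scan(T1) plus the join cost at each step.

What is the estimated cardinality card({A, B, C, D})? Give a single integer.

4800

Tables in S: A(400), B(60), C(20), D(200)
Edges inside S: D-C(d=5), C-B(d=10), B-A(d=400)
numerator = 400 * 60 * 20 * 200 = 96000000
denominator = 5 * 10 * 400 = 20000
card(S) = 96000000 / 20000 = 4800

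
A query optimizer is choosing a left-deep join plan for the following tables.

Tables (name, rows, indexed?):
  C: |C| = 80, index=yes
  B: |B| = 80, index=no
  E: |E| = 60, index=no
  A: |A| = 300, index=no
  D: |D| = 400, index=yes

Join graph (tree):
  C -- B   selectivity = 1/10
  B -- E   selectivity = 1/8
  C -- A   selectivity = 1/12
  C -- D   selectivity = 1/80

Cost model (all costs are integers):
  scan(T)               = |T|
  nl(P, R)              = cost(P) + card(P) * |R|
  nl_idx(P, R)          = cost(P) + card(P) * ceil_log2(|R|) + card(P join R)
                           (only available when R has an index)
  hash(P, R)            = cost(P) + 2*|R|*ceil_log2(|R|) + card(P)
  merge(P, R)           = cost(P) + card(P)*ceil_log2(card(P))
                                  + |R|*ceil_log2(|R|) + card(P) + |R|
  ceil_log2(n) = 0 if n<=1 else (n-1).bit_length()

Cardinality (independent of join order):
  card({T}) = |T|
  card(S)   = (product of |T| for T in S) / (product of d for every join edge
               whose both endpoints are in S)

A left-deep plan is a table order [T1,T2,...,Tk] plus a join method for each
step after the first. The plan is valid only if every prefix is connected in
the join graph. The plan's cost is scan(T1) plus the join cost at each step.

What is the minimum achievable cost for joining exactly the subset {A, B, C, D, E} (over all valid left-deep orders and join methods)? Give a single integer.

Selinger DP over subsets of {A,B,C,D,E}:
  {C}: scan cost=80, card=80
  {B}: scan cost=80, card=80
  {E}: scan cost=60, card=60
  {A}: scan cost=300, card=300
  {D}: scan cost=400, card=400
  {BC}: card=640; try (C,hash)→1280, (C,nl_idx)→1280, (B,hash)→1280, (C,merge)→1360, (B,merge)→1360, (C,nl)→6480 …(+1); best=1280 via (C,hash)
  {AC}: card=2000; try (C,hash)→1720, (A,merge)→3720, (C,merge)→3940, (C,nl_idx)→4400, (A,hash)→5560, (A,nl)→24080 …(+1); best=1720 via (C,hash)
  {CD}: card=400; try (D,nl_idx)→1200, (C,hash)→1920, (C,nl_idx)→3600, (D,merge)→4720, (C,merge)→5040, (D,hash)→7360 …(+2); best=1200 via (D,nl_idx)
  {BE}: card=600; try (E,hash)→880, (B,merge)→1120, (E,merge)→1140, (B,hash)→1240, (B,nl)→4860, (E,nl)→4880; best=880 via (E,hash)
  {BCE}: card=4800; try (C,hash)→2600, (E,hash)→2640, (C,merge)→8120, (E,merge)→8740, (C,nl_idx)→9880, (E,nl)→39680 …(+1); best=2600 via (C,hash)
  {ABC}: card=16000; try (B,hash)→4840, (A,hash)→7320, (A,merge)→11320, (B,merge)→26360, (B,nl)→161720, (A,nl)→193280; best=4840 via (B,hash)
  {BCD}: card=3200; try (B,hash)→2720, (B,merge)→5840, (D,hash)→9120, (D,nl_idx)→10240, (D,merge)→12320, (B,nl)→33200 …(+1); best=2720 via (B,hash)
  {ACD}: card=10000; try (A,hash)→7000, (A,merge)→8200, (D,hash)→10920, (D,merge)→29720, (D,nl_idx)→29720, (A,nl)→121200 …(+1); best=7000 via (A,hash)
  {ABCE}: card=120000; try (A,hash)→12800, (E,hash)→21560, (A,merge)→72800, (E,merge)→245260, (E,nl)→964840, (A,nl)→1442600; best=12800 via (A,hash)
  {BCDE}: card=24000; try (E,hash)→6640, (D,hash)→14600, (E,merge)→44740, (D,nl_idx)→69800, (D,merge)→73800, (E,nl)→194720 …(+1); best=6640 via (E,hash)
  {ABCD}: card=80000; try (A,hash)→11320, (B,hash)→18120, (D,hash)→28040, (A,merge)→47320, (B,merge)→157640, (D,nl_idx)→228840 …(+4); best=11320 via (A,hash)
  {ABCDE}: card=600000; try (A,hash)→36040, (E,hash)→92040, (D,hash)→140000, (A,merge)→393640, (E,merge)→1451740, (D,nl_idx)→1692800 …(+4); best=36040 via (A,hash)

36040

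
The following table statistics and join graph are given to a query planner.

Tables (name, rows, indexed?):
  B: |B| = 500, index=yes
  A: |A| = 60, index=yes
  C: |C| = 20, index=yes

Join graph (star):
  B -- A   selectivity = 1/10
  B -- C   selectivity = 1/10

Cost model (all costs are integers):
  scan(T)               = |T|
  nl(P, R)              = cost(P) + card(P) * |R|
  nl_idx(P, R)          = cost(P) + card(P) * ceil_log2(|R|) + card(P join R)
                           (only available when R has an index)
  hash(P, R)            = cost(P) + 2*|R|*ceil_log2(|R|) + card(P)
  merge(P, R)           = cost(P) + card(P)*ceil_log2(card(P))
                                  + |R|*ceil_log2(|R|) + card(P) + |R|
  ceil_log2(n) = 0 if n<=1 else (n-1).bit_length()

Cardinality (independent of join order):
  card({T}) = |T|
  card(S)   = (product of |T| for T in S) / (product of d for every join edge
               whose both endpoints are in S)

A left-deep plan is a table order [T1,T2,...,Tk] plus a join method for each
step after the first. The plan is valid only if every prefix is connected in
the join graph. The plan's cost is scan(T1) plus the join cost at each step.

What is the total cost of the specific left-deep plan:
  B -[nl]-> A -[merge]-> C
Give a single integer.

step 1: scan B: cost=500, card=500
step 2: join A via nl
    card(P join A) = 500*60/(10) = 3000
    cost = 500 + 500*60 = 30500
step 3: join C via merge
    card(P join C) = 3000*20/(10) = 6000
    cost = 30500 + 3000*12 + 20*5 + 3000 + 20 = 69620

69620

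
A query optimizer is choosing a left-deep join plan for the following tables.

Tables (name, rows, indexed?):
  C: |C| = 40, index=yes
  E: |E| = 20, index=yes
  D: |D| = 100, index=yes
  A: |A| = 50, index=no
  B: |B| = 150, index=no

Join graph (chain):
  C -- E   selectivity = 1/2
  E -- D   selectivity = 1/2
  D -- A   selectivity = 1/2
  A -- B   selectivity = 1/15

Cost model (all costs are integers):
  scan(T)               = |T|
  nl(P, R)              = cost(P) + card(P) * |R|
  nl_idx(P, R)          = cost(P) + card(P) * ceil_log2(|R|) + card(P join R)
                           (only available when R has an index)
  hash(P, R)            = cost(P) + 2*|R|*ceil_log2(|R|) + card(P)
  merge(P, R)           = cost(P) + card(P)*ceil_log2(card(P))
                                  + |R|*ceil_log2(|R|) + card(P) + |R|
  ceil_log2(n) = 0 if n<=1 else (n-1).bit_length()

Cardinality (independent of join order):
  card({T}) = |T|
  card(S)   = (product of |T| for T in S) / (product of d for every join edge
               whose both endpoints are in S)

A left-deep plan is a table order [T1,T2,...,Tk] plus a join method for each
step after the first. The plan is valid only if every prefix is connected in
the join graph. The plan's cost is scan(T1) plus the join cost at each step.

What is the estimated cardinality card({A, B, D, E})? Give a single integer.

Tables in S: A(50), B(150), D(100), E(20)
Edges inside S: E-D(d=2), D-A(d=2), A-B(d=15)
numerator = 50 * 150 * 100 * 20 = 15000000
denominator = 2 * 2 * 15 = 60
card(S) = 15000000 / 60 = 250000

250000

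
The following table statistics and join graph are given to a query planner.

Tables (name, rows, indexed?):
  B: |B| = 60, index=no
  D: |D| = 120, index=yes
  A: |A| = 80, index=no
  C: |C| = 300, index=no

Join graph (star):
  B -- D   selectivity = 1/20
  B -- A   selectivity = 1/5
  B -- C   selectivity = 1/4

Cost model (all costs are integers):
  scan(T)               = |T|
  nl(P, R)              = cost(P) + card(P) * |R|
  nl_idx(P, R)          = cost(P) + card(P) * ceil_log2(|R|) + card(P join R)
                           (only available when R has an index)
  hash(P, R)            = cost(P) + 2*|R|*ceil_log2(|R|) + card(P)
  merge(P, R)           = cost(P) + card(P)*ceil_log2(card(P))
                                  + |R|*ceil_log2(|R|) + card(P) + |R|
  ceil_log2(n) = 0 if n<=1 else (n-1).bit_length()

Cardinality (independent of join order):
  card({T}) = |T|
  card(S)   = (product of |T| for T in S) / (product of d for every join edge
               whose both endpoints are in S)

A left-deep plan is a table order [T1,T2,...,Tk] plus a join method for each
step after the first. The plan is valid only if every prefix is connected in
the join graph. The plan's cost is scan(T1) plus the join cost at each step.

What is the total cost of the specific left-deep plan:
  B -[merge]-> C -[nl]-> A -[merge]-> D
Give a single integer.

1660440

step 1: scan B: cost=60, card=60
step 2: join C via merge
    card(P join C) = 60*300/(4) = 4500
    cost = 60 + 60*6 + 300*9 + 60 + 300 = 3480
step 3: join A via nl
    card(P join A) = 4500*80/(5) = 72000
    cost = 3480 + 4500*80 = 363480
step 4: join D via merge
    card(P join D) = 72000*120/(20) = 432000
    cost = 363480 + 72000*17 + 120*7 + 72000 + 120 = 1660440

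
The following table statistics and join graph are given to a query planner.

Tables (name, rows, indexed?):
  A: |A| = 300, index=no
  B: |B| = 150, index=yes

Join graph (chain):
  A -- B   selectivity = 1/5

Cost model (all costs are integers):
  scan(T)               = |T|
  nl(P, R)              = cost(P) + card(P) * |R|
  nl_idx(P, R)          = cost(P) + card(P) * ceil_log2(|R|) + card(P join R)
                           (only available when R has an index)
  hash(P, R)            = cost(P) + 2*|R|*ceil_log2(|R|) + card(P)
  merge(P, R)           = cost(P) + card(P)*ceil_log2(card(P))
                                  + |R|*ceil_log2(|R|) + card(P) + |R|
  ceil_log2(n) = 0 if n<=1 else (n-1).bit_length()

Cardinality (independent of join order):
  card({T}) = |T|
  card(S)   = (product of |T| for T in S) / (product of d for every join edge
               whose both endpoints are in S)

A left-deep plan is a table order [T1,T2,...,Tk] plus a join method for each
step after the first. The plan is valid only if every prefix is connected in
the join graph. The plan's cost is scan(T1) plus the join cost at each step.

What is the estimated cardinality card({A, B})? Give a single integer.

9000

Tables in S: A(300), B(150)
Edges inside S: A-B(d=5)
numerator = 300 * 150 = 45000
denominator = 5 = 5
card(S) = 45000 / 5 = 9000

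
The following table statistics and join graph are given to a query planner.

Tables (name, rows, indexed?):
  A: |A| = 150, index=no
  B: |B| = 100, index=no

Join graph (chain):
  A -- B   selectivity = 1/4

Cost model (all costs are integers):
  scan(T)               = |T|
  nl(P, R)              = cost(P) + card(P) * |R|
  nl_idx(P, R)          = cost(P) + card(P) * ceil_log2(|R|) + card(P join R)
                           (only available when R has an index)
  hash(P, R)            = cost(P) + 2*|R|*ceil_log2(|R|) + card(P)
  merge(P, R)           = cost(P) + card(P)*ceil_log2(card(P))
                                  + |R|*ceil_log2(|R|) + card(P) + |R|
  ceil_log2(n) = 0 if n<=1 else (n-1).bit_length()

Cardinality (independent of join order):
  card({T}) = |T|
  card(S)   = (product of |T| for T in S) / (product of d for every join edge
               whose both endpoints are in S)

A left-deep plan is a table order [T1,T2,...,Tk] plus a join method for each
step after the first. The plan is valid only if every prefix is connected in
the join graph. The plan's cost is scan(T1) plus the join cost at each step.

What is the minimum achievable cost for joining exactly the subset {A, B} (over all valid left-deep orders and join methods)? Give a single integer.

1700

Selinger DP over subsets of {A,B}:
  {A}: scan cost=150, card=150
  {B}: scan cost=100, card=100
  {AB}: card=3750; try (B,hash)→1700, (A,merge)→2250, (B,merge)→2300, (A,hash)→2600, (A,nl)→15100, (B,nl)→15150; best=1700 via (B,hash)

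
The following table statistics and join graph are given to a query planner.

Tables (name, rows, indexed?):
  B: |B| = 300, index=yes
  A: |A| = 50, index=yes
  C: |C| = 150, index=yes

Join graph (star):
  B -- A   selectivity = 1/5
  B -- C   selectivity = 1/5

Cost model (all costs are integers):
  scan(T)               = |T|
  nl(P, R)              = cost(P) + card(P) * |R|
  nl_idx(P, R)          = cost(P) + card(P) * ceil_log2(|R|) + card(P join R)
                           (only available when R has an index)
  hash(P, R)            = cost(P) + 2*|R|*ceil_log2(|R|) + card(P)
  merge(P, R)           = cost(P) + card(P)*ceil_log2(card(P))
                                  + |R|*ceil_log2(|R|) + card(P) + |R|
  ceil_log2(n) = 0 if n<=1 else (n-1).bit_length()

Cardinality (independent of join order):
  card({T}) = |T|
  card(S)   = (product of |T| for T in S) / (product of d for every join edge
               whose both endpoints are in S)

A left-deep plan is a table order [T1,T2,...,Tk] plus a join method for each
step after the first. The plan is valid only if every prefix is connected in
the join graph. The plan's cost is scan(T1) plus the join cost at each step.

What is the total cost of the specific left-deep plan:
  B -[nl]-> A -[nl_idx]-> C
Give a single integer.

129300

step 1: scan B: cost=300, card=300
step 2: join A via nl
    card(P join A) = 300*50/(5) = 3000
    cost = 300 + 300*50 = 15300
step 3: join C via nl_idx
    card(P join C) = 3000*150/(5) = 90000
    cost = 15300 + 3000*8 + 90000 = 129300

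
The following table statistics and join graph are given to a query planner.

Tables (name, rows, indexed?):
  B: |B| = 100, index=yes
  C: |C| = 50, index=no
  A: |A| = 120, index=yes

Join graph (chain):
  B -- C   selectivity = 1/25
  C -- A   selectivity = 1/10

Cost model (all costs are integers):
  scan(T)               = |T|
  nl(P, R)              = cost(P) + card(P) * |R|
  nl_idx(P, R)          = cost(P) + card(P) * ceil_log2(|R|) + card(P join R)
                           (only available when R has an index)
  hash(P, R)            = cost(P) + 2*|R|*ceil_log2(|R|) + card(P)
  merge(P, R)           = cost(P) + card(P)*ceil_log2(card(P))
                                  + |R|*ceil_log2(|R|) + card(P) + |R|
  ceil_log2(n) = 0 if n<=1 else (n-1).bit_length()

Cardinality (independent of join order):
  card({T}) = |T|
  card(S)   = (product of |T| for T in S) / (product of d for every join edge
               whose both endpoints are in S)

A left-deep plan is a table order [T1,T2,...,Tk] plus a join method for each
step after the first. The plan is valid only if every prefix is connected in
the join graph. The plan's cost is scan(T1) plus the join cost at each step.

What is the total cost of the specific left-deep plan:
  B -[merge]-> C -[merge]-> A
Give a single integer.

step 1: scan B: cost=100, card=100
step 2: join C via merge
    card(P join C) = 100*50/(25) = 200
    cost = 100 + 100*7 + 50*6 + 100 + 50 = 1250
step 3: join A via merge
    card(P join A) = 200*120/(10) = 2400
    cost = 1250 + 200*8 + 120*7 + 200 + 120 = 4010

4010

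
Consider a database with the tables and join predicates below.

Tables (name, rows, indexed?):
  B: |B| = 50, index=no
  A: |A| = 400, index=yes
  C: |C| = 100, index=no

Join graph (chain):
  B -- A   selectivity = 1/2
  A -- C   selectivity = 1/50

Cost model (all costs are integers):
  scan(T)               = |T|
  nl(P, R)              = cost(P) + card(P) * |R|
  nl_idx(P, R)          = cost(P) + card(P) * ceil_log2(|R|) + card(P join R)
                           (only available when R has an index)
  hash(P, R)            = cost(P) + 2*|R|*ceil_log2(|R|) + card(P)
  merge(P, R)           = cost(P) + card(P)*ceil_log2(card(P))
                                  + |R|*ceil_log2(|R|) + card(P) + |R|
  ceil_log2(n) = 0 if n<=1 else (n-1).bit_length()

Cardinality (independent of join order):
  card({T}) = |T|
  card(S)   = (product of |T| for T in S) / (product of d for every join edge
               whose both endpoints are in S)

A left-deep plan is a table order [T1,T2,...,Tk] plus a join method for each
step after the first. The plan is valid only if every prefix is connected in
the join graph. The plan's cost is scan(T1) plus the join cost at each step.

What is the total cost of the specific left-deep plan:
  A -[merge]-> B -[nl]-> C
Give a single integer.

step 1: scan A: cost=400, card=400
step 2: join B via merge
    card(P join B) = 400*50/(2) = 10000
    cost = 400 + 400*9 + 50*6 + 400 + 50 = 4750
step 3: join C via nl
    card(P join C) = 10000*100/(50) = 20000
    cost = 4750 + 10000*100 = 1004750

1004750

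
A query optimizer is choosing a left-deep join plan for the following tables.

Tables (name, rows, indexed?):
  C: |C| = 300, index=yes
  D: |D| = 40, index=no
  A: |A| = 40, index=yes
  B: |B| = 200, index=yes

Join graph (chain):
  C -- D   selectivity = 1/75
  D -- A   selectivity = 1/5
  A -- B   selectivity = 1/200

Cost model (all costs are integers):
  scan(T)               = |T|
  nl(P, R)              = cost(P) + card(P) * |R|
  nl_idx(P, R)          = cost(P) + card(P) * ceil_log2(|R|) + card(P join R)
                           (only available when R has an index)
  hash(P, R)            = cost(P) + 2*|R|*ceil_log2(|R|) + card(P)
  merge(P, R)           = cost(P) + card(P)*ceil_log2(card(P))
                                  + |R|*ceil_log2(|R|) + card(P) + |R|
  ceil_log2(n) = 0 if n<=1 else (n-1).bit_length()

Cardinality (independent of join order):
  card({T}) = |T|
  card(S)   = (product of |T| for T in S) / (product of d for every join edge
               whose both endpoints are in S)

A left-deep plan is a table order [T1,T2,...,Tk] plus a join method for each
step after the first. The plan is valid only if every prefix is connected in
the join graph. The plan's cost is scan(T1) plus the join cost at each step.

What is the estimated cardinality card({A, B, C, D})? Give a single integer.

1280

Tables in S: A(40), B(200), C(300), D(40)
Edges inside S: C-D(d=75), D-A(d=5), A-B(d=200)
numerator = 40 * 200 * 300 * 40 = 96000000
denominator = 75 * 5 * 200 = 75000
card(S) = 96000000 / 75000 = 1280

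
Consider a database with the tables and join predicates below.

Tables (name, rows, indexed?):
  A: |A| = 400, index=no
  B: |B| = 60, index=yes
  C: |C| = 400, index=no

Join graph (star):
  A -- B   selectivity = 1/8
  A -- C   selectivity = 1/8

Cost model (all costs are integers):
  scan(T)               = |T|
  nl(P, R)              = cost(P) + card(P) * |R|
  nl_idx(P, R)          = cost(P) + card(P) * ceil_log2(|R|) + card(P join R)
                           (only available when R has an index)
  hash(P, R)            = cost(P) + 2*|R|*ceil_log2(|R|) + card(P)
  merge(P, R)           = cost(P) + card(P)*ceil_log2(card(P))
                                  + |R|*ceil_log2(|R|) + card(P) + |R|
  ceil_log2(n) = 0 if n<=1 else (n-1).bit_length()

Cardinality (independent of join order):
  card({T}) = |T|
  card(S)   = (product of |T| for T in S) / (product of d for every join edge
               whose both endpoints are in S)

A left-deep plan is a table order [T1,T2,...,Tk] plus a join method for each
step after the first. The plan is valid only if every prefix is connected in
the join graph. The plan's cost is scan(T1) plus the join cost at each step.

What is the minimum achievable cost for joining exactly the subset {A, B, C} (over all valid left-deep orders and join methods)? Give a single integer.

Selinger DP over subsets of {A,B,C}:
  {A}: scan cost=400, card=400
  {B}: scan cost=60, card=60
  {C}: scan cost=400, card=400
  {AB}: card=3000; try (B,hash)→1520, (A,merge)→4480, (B,merge)→4820, (B,nl_idx)→5800, (A,hash)→7320, (A,nl)→24060 …(+1); best=1520 via (B,hash)
  {AC}: card=20000; try (C,hash)→8000, (A,hash)→8000, (C,merge)→8400, (A,merge)→8400, (C,nl)→160400, (A,nl)→160400; best=8000 via (C,hash)
  {ABC}: card=150000; try (C,hash)→11720, (B,hash)→28720, (C,merge)→44520, (B,nl_idx)→278000, (B,merge)→328420, (C,nl)→1201520 …(+1); best=11720 via (C,hash)

11720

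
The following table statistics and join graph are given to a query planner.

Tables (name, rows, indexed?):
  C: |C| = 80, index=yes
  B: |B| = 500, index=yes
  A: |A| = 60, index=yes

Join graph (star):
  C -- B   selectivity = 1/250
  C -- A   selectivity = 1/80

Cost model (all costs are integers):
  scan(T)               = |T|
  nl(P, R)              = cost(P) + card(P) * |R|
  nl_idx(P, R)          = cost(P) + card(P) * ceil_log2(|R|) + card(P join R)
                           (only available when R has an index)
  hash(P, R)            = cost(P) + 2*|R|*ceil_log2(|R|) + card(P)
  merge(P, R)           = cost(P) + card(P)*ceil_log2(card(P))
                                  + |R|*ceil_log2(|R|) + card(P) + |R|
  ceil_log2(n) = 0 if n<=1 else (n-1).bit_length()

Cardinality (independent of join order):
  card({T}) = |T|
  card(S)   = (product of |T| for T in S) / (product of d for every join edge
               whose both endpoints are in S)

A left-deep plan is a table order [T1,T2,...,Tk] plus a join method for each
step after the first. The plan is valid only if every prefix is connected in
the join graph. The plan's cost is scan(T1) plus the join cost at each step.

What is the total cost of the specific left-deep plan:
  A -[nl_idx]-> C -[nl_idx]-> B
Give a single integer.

step 1: scan A: cost=60, card=60
step 2: join C via nl_idx
    card(P join C) = 60*80/(80) = 60
    cost = 60 + 60*7 + 60 = 540
step 3: join B via nl_idx
    card(P join B) = 60*500/(250) = 120
    cost = 540 + 60*9 + 120 = 1200

1200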